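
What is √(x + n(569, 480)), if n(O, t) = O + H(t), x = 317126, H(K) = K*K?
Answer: √548095 ≈ 740.33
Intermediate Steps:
H(K) = K²
n(O, t) = O + t²
√(x + n(569, 480)) = √(317126 + (569 + 480²)) = √(317126 + (569 + 230400)) = √(317126 + 230969) = √548095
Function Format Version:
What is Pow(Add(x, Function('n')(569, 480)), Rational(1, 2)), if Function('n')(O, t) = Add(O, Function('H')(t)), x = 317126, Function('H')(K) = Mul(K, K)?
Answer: Pow(548095, Rational(1, 2)) ≈ 740.33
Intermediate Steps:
Function('H')(K) = Pow(K, 2)
Function('n')(O, t) = Add(O, Pow(t, 2))
Pow(Add(x, Function('n')(569, 480)), Rational(1, 2)) = Pow(Add(317126, Add(569, Pow(480, 2))), Rational(1, 2)) = Pow(Add(317126, Add(569, 230400)), Rational(1, 2)) = Pow(Add(317126, 230969), Rational(1, 2)) = Pow(548095, Rational(1, 2))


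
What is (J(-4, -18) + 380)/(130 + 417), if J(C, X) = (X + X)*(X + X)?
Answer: 1676/547 ≈ 3.0640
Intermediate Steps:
J(C, X) = 4*X² (J(C, X) = (2*X)*(2*X) = 4*X²)
(J(-4, -18) + 380)/(130 + 417) = (4*(-18)² + 380)/(130 + 417) = (4*324 + 380)/547 = (1296 + 380)*(1/547) = 1676*(1/547) = 1676/547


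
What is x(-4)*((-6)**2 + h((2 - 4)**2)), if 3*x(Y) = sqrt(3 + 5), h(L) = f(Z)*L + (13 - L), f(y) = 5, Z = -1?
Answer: 130*sqrt(2)/3 ≈ 61.283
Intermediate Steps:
h(L) = 13 + 4*L (h(L) = 5*L + (13 - L) = 13 + 4*L)
x(Y) = 2*sqrt(2)/3 (x(Y) = sqrt(3 + 5)/3 = sqrt(8)/3 = (2*sqrt(2))/3 = 2*sqrt(2)/3)
x(-4)*((-6)**2 + h((2 - 4)**2)) = (2*sqrt(2)/3)*((-6)**2 + (13 + 4*(2 - 4)**2)) = (2*sqrt(2)/3)*(36 + (13 + 4*(-2)**2)) = (2*sqrt(2)/3)*(36 + (13 + 4*4)) = (2*sqrt(2)/3)*(36 + (13 + 16)) = (2*sqrt(2)/3)*(36 + 29) = (2*sqrt(2)/3)*65 = 130*sqrt(2)/3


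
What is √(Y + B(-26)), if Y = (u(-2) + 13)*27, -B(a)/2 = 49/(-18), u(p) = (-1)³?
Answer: √2965/3 ≈ 18.151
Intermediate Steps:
u(p) = -1
B(a) = 49/9 (B(a) = -98/(-18) = -98*(-1)/18 = -2*(-49/18) = 49/9)
Y = 324 (Y = (-1 + 13)*27 = 12*27 = 324)
√(Y + B(-26)) = √(324 + 49/9) = √(2965/9) = √2965/3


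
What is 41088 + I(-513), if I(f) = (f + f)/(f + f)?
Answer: 41089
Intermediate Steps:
I(f) = 1 (I(f) = (2*f)/((2*f)) = (2*f)*(1/(2*f)) = 1)
41088 + I(-513) = 41088 + 1 = 41089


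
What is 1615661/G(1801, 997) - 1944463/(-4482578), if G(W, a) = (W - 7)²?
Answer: 6750228086963/7213445204004 ≈ 0.93578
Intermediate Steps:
G(W, a) = (-7 + W)²
1615661/G(1801, 997) - 1944463/(-4482578) = 1615661/((-7 + 1801)²) - 1944463/(-4482578) = 1615661/(1794²) - 1944463*(-1/4482578) = 1615661/3218436 + 1944463/4482578 = 6750228086963/7213445204004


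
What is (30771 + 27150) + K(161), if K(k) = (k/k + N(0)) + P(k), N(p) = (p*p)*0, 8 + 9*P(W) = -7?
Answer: 173761/3 ≈ 57920.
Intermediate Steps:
P(W) = -5/3 (P(W) = -8/9 + (⅑)*(-7) = -8/9 - 7/9 = -5/3)
N(p) = 0 (N(p) = p²*0 = 0)
K(k) = -⅔ (K(k) = (k/k + 0) - 5/3 = (1 + 0) - 5/3 = 1 - 5/3 = -⅔)
(30771 + 27150) + K(161) = (30771 + 27150) - ⅔ = 57921 - ⅔ = 173761/3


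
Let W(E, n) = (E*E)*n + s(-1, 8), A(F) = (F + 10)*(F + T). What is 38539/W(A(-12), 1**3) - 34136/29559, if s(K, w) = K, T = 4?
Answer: 22166071/147795 ≈ 149.98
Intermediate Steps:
A(F) = (4 + F)*(10 + F) (A(F) = (F + 10)*(F + 4) = (10 + F)*(4 + F) = (4 + F)*(10 + F))
W(E, n) = -1 + n*E**2 (W(E, n) = (E*E)*n - 1 = E**2*n - 1 = n*E**2 - 1 = -1 + n*E**2)
38539/W(A(-12), 1**3) - 34136/29559 = 38539/(-1 + 1**3*(40 + (-12)**2 + 14*(-12))**2) - 34136/29559 = 38539/(-1 + 1*(40 + 144 - 168)**2) - 34136*1/29559 = 38539/(-1 + 1*16**2) - 34136/29559 = 38539/(-1 + 1*256) - 34136/29559 = 38539/(-1 + 256) - 34136/29559 = 38539/255 - 34136/29559 = 38539*(1/255) - 34136/29559 = 2267/15 - 34136/29559 = 22166071/147795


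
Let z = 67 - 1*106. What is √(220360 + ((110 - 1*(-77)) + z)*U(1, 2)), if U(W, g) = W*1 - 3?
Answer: 92*√26 ≈ 469.11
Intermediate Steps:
U(W, g) = -3 + W (U(W, g) = W - 3 = -3 + W)
z = -39 (z = 67 - 106 = -39)
√(220360 + ((110 - 1*(-77)) + z)*U(1, 2)) = √(220360 + ((110 - 1*(-77)) - 39)*(-3 + 1)) = √(220360 + ((110 + 77) - 39)*(-2)) = √(220360 + (187 - 39)*(-2)) = √(220360 + 148*(-2)) = √(220360 - 296) = √220064 = 92*√26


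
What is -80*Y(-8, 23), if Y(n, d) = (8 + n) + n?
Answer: 640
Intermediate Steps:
Y(n, d) = 8 + 2*n
-80*Y(-8, 23) = -80*(8 + 2*(-8)) = -80*(8 - 16) = -80*(-8) = 640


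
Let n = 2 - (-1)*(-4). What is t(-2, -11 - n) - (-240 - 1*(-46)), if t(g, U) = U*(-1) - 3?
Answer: 200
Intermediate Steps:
n = -2 (n = 2 - 1*4 = 2 - 4 = -2)
t(g, U) = -3 - U (t(g, U) = -U - 3 = -3 - U)
t(-2, -11 - n) - (-240 - 1*(-46)) = (-3 - (-11 - 1*(-2))) - (-240 - 1*(-46)) = (-3 - (-11 + 2)) - (-240 + 46) = (-3 - 1*(-9)) - 1*(-194) = (-3 + 9) + 194 = 6 + 194 = 200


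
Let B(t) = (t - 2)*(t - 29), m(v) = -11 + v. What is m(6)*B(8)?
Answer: 630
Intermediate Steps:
B(t) = (-29 + t)*(-2 + t) (B(t) = (-2 + t)*(-29 + t) = (-29 + t)*(-2 + t))
m(6)*B(8) = (-11 + 6)*(58 + 8² - 31*8) = -5*(58 + 64 - 248) = -5*(-126) = 630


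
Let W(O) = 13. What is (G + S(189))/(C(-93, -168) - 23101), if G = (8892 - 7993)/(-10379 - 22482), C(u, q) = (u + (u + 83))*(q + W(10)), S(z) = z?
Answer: -3104915/117248048 ≈ -0.026482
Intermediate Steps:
C(u, q) = (13 + q)*(83 + 2*u) (C(u, q) = (u + (u + 83))*(q + 13) = (u + (83 + u))*(13 + q) = (83 + 2*u)*(13 + q) = (13 + q)*(83 + 2*u))
G = -899/32861 (G = 899/(-32861) = 899*(-1/32861) = -899/32861 ≈ -0.027358)
(G + S(189))/(C(-93, -168) - 23101) = (-899/32861 + 189)/((1079 + 26*(-93) + 83*(-168) + 2*(-168)*(-93)) - 23101) = 6209830/(32861*((1079 - 2418 - 13944 + 31248) - 23101)) = 6209830/(32861*(15965 - 23101)) = (6209830/32861)/(-7136) = (6209830/32861)*(-1/7136) = -3104915/117248048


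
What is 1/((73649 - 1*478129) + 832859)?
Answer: 1/428379 ≈ 2.3344e-6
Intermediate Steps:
1/((73649 - 1*478129) + 832859) = 1/((73649 - 478129) + 832859) = 1/(-404480 + 832859) = 1/428379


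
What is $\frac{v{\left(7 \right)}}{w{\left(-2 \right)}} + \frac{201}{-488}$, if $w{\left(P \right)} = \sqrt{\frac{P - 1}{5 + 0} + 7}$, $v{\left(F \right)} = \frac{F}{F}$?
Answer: $- \frac{201}{488} + \frac{\sqrt{10}}{8} \approx -0.016601$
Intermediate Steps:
$v{\left(F \right)} = 1$
$w{\left(P \right)} = \sqrt{\frac{34}{5} + \frac{P}{5}}$ ($w{\left(P \right)} = \sqrt{\frac{-1 + P}{5} + 7} = \sqrt{\left(-1 + P\right) \frac{1}{5} + 7} = \sqrt{\left(- \frac{1}{5} + \frac{P}{5}\right) + 7} = \sqrt{\frac{34}{5} + \frac{P}{5}}$)
$\frac{v{\left(7 \right)}}{w{\left(-2 \right)}} + \frac{201}{-488} = 1 \frac{1}{\frac{1}{5} \sqrt{170 + 5 \left(-2\right)}} + \frac{201}{-488} = 1 \frac{1}{\frac{1}{5} \sqrt{170 - 10}} + 201 \left(- \frac{1}{488}\right) = 1 \frac{1}{\frac{1}{5} \sqrt{160}} - \frac{201}{488} = 1 \frac{1}{\frac{1}{5} \cdot 4 \sqrt{10}} - \frac{201}{488} = 1 \frac{1}{\frac{4}{5} \sqrt{10}} - \frac{201}{488} = 1 \frac{\sqrt{10}}{8} - \frac{201}{488} = \frac{\sqrt{10}}{8} - \frac{201}{488} = - \frac{201}{488} + \frac{\sqrt{10}}{8}$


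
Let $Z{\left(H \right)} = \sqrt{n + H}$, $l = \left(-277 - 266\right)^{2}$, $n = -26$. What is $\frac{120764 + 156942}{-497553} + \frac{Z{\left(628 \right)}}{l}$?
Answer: $- \frac{277706}{497553} + \frac{\sqrt{602}}{294849} \approx -0.55806$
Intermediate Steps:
$l = 294849$ ($l = \left(-543\right)^{2} = 294849$)
$Z{\left(H \right)} = \sqrt{-26 + H}$
$\frac{120764 + 156942}{-497553} + \frac{Z{\left(628 \right)}}{l} = \frac{120764 + 156942}{-497553} + \frac{\sqrt{-26 + 628}}{294849} = 277706 \left(- \frac{1}{497553}\right) + \sqrt{602} \cdot \frac{1}{294849} = - \frac{277706}{497553} + \frac{\sqrt{602}}{294849}$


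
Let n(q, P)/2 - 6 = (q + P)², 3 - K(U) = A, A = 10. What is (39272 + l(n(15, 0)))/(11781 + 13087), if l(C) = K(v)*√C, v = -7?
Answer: 9818/6217 - 7*√462/24868 ≈ 1.5732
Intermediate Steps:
K(U) = -7 (K(U) = 3 - 1*10 = 3 - 10 = -7)
n(q, P) = 12 + 2*(P + q)² (n(q, P) = 12 + 2*(q + P)² = 12 + 2*(P + q)²)
l(C) = -7*√C
(39272 + l(n(15, 0)))/(11781 + 13087) = (39272 - 7*√(12 + 2*(0 + 15)²))/(11781 + 13087) = (39272 - 7*√(12 + 2*15²))/24868 = (39272 - 7*√(12 + 2*225))*(1/24868) = (39272 - 7*√(12 + 450))*(1/24868) = (39272 - 7*√462)*(1/24868) = 9818/6217 - 7*√462/24868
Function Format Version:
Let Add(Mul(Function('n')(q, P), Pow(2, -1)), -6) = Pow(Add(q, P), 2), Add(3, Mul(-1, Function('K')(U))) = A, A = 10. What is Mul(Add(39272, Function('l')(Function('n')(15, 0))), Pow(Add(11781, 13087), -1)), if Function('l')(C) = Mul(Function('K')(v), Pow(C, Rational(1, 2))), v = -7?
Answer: Add(Rational(9818, 6217), Mul(Rational(-7, 24868), Pow(462, Rational(1, 2)))) ≈ 1.5732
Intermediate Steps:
Function('K')(U) = -7 (Function('K')(U) = Add(3, Mul(-1, 10)) = Add(3, -10) = -7)
Function('n')(q, P) = Add(12, Mul(2, Pow(Add(P, q), 2))) (Function('n')(q, P) = Add(12, Mul(2, Pow(Add(q, P), 2))) = Add(12, Mul(2, Pow(Add(P, q), 2))))
Function('l')(C) = Mul(-7, Pow(C, Rational(1, 2)))
Mul(Add(39272, Function('l')(Function('n')(15, 0))), Pow(Add(11781, 13087), -1)) = Mul(Add(39272, Mul(-7, Pow(Add(12, Mul(2, Pow(Add(0, 15), 2))), Rational(1, 2)))), Pow(Add(11781, 13087), -1)) = Mul(Add(39272, Mul(-7, Pow(Add(12, Mul(2, Pow(15, 2))), Rational(1, 2)))), Pow(24868, -1)) = Mul(Add(39272, Mul(-7, Pow(Add(12, Mul(2, 225)), Rational(1, 2)))), Rational(1, 24868)) = Mul(Add(39272, Mul(-7, Pow(Add(12, 450), Rational(1, 2)))), Rational(1, 24868)) = Mul(Add(39272, Mul(-7, Pow(462, Rational(1, 2)))), Rational(1, 24868)) = Add(Rational(9818, 6217), Mul(Rational(-7, 24868), Pow(462, Rational(1, 2))))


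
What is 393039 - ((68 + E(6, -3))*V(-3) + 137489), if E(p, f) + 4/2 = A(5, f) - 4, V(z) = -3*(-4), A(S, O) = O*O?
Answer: 254698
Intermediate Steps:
A(S, O) = O²
V(z) = 12
E(p, f) = -6 + f² (E(p, f) = -2 + (f² - 4) = -2 + (-4 + f²) = -6 + f²)
393039 - ((68 + E(6, -3))*V(-3) + 137489) = 393039 - ((68 + (-6 + (-3)²))*12 + 137489) = 393039 - ((68 + (-6 + 9))*12 + 137489) = 393039 - ((68 + 3)*12 + 137489) = 393039 - (71*12 + 137489) = 393039 - (852 + 137489) = 393039 - 1*138341 = 393039 - 138341 = 254698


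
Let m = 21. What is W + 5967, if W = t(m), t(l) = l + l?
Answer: 6009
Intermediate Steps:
t(l) = 2*l
W = 42 (W = 2*21 = 42)
W + 5967 = 42 + 5967 = 6009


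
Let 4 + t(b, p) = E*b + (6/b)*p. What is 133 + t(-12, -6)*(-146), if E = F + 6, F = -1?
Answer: 9039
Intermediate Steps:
E = 5 (E = -1 + 6 = 5)
t(b, p) = -4 + 5*b + 6*p/b (t(b, p) = -4 + (5*b + (6/b)*p) = -4 + (5*b + 6*p/b) = -4 + 5*b + 6*p/b)
133 + t(-12, -6)*(-146) = 133 + (-4 + 5*(-12) + 6*(-6)/(-12))*(-146) = 133 + (-4 - 60 + 6*(-6)*(-1/12))*(-146) = 133 + (-4 - 60 + 3)*(-146) = 133 - 61*(-146) = 133 + 8906 = 9039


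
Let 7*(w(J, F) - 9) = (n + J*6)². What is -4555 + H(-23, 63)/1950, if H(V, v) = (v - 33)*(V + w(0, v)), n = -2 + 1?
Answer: -2072622/455 ≈ -4555.2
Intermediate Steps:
n = -1
w(J, F) = 9 + (-1 + 6*J)²/7 (w(J, F) = 9 + (-1 + J*6)²/7 = 9 + (-1 + 6*J)²/7)
H(V, v) = (-33 + v)*(64/7 + V) (H(V, v) = (v - 33)*(V + (9 + (-1 + 6*0)²/7)) = (-33 + v)*(V + (9 + (-1 + 0)²/7)) = (-33 + v)*(V + (9 + (⅐)*(-1)²)) = (-33 + v)*(V + (9 + (⅐)*1)) = (-33 + v)*(V + (9 + ⅐)) = (-33 + v)*(V + 64/7) = (-33 + v)*(64/7 + V))
-4555 + H(-23, 63)/1950 = -4555 + (-2112/7 - 33*(-23) + (64/7)*63 - 23*63)/1950 = -4555 + (-2112/7 + 759 + 576 - 1449)*(1/1950) = -4555 - 2910/7*1/1950 = -4555 - 97/455 = -2072622/455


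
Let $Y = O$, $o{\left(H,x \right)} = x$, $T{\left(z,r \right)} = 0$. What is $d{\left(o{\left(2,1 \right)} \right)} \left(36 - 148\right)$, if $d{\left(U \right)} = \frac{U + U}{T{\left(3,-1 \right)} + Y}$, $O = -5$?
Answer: $\frac{224}{5} \approx 44.8$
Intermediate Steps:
$Y = -5$
$d{\left(U \right)} = - \frac{2 U}{5}$ ($d{\left(U \right)} = \frac{U + U}{0 - 5} = \frac{2 U}{-5} = 2 U \left(- \frac{1}{5}\right) = - \frac{2 U}{5}$)
$d{\left(o{\left(2,1 \right)} \right)} \left(36 - 148\right) = \left(- \frac{2}{5}\right) 1 \left(36 - 148\right) = \left(- \frac{2}{5}\right) \left(-112\right) = \frac{224}{5}$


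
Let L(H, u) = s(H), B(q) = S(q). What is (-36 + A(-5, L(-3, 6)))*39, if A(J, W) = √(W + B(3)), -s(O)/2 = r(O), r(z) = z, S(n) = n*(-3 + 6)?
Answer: -1404 + 39*√15 ≈ -1253.0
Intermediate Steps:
S(n) = 3*n (S(n) = n*3 = 3*n)
s(O) = -2*O
B(q) = 3*q
L(H, u) = -2*H
A(J, W) = √(9 + W) (A(J, W) = √(W + 3*3) = √(W + 9) = √(9 + W))
(-36 + A(-5, L(-3, 6)))*39 = (-36 + √(9 - 2*(-3)))*39 = (-36 + √(9 + 6))*39 = (-36 + √15)*39 = -1404 + 39*√15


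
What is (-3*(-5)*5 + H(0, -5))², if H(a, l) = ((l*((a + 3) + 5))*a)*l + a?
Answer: 5625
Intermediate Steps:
H(a, l) = a + a*l²*(8 + a) (H(a, l) = ((l*((3 + a) + 5))*a)*l + a = ((l*(8 + a))*a)*l + a = (a*l*(8 + a))*l + a = a*l²*(8 + a) + a = a + a*l²*(8 + a))
(-3*(-5)*5 + H(0, -5))² = (-3*(-5)*5 + 0*(1 + 8*(-5)² + 0*(-5)²))² = (15*5 + 0*(1 + 8*25 + 0*25))² = (75 + 0*(1 + 200 + 0))² = (75 + 0*201)² = (75 + 0)² = 75² = 5625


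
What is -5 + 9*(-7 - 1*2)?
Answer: -86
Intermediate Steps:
-5 + 9*(-7 - 1*2) = -5 + 9*(-7 - 2) = -5 + 9*(-9) = -5 - 81 = -86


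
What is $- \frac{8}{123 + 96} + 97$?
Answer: $\frac{21235}{219} \approx 96.964$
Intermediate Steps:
$- \frac{8}{123 + 96} + 97 = - \frac{8}{219} + 97 = \frac{21235}{219}$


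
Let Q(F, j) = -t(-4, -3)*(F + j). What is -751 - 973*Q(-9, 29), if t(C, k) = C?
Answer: -78591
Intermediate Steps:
Q(F, j) = 4*F + 4*j (Q(F, j) = -(-4)*(F + j) = -(-4*F - 4*j) = 4*F + 4*j)
-751 - 973*Q(-9, 29) = -751 - 973*(4*(-9) + 4*29) = -751 - 973*(-36 + 116) = -751 - 973*80 = -751 - 77840 = -78591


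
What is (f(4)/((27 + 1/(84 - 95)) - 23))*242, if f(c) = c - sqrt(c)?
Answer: 5324/43 ≈ 123.81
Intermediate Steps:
f(c) = c - sqrt(c)
(f(4)/((27 + 1/(84 - 95)) - 23))*242 = ((4 - sqrt(4))/((27 + 1/(84 - 95)) - 23))*242 = ((4 - 1*2)/((27 + 1/(-11)) - 23))*242 = ((4 - 2)/((27 - 1/11) - 23))*242 = (2/(296/11 - 23))*242 = (2/(43/11))*242 = (2*(11/43))*242 = (22/43)*242 = 5324/43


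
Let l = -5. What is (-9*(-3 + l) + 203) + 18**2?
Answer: 599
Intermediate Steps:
(-9*(-3 + l) + 203) + 18**2 = (-9*(-3 - 5) + 203) + 18**2 = (-9*(-8) + 203) + 324 = (72 + 203) + 324 = 275 + 324 = 599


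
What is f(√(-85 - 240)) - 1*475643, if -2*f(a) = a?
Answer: -475643 - 5*I*√13/2 ≈ -4.7564e+5 - 9.0139*I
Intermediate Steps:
f(a) = -a/2
f(√(-85 - 240)) - 1*475643 = -√(-85 - 240)/2 - 1*475643 = -5*I*√13/2 - 475643 = -475643 - 5*I*√13/2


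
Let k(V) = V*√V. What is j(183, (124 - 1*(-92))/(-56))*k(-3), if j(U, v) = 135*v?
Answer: 10935*I*√3/7 ≈ 2705.7*I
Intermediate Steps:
k(V) = V^(3/2)
j(183, (124 - 1*(-92))/(-56))*k(-3) = (135*((124 - 1*(-92))/(-56)))*(-3)^(3/2) = (135*((124 + 92)*(-1/56)))*(-3*I*√3) = (135*(216*(-1/56)))*(-3*I*√3) = (135*(-27/7))*(-3*I*√3) = -(-10935)*I*√3/7 = 10935*I*√3/7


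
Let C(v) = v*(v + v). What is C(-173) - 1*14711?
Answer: 45147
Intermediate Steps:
C(v) = 2*v² (C(v) = v*(2*v) = 2*v²)
C(-173) - 1*14711 = 2*(-173)² - 1*14711 = 2*29929 - 14711 = 59858 - 14711 = 45147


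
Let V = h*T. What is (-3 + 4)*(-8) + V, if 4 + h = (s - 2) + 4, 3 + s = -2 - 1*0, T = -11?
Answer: 69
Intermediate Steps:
s = -5 (s = -3 + (-2 - 1*0) = -3 + (-2 + 0) = -3 - 2 = -5)
h = -7 (h = -4 + ((-5 - 2) + 4) = -4 + (-7 + 4) = -4 - 3 = -7)
V = 77 (V = -7*(-11) = 77)
(-3 + 4)*(-8) + V = (-3 + 4)*(-8) + 77 = 1*(-8) + 77 = -8 + 77 = 69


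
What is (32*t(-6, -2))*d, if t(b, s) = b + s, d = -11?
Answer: 2816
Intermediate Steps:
(32*t(-6, -2))*d = (32*(-6 - 2))*(-11) = (32*(-8))*(-11) = -256*(-11) = 2816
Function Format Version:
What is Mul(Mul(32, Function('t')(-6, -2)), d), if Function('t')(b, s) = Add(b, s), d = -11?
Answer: 2816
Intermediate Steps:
Mul(Mul(32, Function('t')(-6, -2)), d) = Mul(Mul(32, Add(-6, -2)), -11) = Mul(Mul(32, -8), -11) = Mul(-256, -11) = 2816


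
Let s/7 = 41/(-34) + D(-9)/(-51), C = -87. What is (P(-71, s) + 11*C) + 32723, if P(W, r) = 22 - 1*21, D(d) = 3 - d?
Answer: 31767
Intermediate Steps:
s = -343/34 (s = 7*(41/(-34) + (3 - 1*(-9))/(-51)) = 7*(41*(-1/34) + (3 + 9)*(-1/51)) = 7*(-41/34 + 12*(-1/51)) = 7*(-41/34 - 4/17) = 7*(-49/34) = -343/34 ≈ -10.088)
P(W, r) = 1 (P(W, r) = 22 - 21 = 1)
(P(-71, s) + 11*C) + 32723 = (1 + 11*(-87)) + 32723 = (1 - 957) + 32723 = -956 + 32723 = 31767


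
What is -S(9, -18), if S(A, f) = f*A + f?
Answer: 180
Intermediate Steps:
S(A, f) = f + A*f (S(A, f) = A*f + f = f + A*f)
-S(9, -18) = -(-18)*(1 + 9) = -(-18)*10 = -1*(-180) = 180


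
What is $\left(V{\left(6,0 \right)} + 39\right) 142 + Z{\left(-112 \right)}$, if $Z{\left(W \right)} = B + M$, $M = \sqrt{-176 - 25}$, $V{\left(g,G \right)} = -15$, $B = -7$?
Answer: $3401 + i \sqrt{201} \approx 3401.0 + 14.177 i$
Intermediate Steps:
$M = i \sqrt{201}$ ($M = \sqrt{-201} = i \sqrt{201} \approx 14.177 i$)
$Z{\left(W \right)} = -7 + i \sqrt{201}$
$\left(V{\left(6,0 \right)} + 39\right) 142 + Z{\left(-112 \right)} = \left(-15 + 39\right) 142 - \left(7 - i \sqrt{201}\right) = 24 \cdot 142 - \left(7 - i \sqrt{201}\right) = 3408 - \left(7 - i \sqrt{201}\right) = 3401 + i \sqrt{201}$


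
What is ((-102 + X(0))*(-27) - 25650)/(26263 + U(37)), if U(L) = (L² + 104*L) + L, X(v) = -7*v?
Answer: -22896/31517 ≈ -0.72647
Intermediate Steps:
U(L) = L² + 105*L
((-102 + X(0))*(-27) - 25650)/(26263 + U(37)) = ((-102 - 7*0)*(-27) - 25650)/(26263 + 37*(105 + 37)) = ((-102 + 0)*(-27) - 25650)/(26263 + 37*142) = (-102*(-27) - 25650)/(26263 + 5254) = (2754 - 25650)/31517 = -22896*1/31517 = -22896/31517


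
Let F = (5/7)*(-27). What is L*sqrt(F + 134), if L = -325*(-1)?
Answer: 325*sqrt(5621)/7 ≈ 3480.9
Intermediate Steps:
F = -135/7 (F = (5*(1/7))*(-27) = (5/7)*(-27) = -135/7 ≈ -19.286)
L = 325
L*sqrt(F + 134) = 325*sqrt(-135/7 + 134) = 325*sqrt(803/7) = 325*(sqrt(5621)/7) = 325*sqrt(5621)/7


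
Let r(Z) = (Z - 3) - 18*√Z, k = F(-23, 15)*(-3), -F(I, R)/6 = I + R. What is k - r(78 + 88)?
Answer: -307 + 18*√166 ≈ -75.086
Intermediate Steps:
F(I, R) = -6*I - 6*R (F(I, R) = -6*(I + R) = -6*I - 6*R)
k = -144 (k = (-6*(-23) - 6*15)*(-3) = (138 - 90)*(-3) = 48*(-3) = -144)
r(Z) = -3 + Z - 18*√Z (r(Z) = (-3 + Z) - 18*√Z = -3 + Z - 18*√Z)
k - r(78 + 88) = -144 - (-3 + (78 + 88) - 18*√(78 + 88)) = -144 - (-3 + 166 - 18*√166) = -144 - (163 - 18*√166) = -144 + (-163 + 18*√166) = -307 + 18*√166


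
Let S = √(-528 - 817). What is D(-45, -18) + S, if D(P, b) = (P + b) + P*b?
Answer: 747 + I*√1345 ≈ 747.0 + 36.674*I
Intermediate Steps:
D(P, b) = P + b + P*b
S = I*√1345 (S = √(-1345) = I*√1345 ≈ 36.674*I)
D(-45, -18) + S = (-45 - 18 - 45*(-18)) + I*√1345 = (-45 - 18 + 810) + I*√1345 = 747 + I*√1345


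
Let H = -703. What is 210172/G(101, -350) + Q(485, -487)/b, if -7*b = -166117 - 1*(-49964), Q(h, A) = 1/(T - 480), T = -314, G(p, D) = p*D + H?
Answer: -19383214255275/3325005302546 ≈ -5.8295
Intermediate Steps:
G(p, D) = -703 + D*p (G(p, D) = p*D - 703 = D*p - 703 = -703 + D*p)
Q(h, A) = -1/794 (Q(h, A) = 1/(-314 - 480) = 1/(-794) = -1/794)
b = 116153/7 (b = -(-166117 - 1*(-49964))/7 = -(-166117 + 49964)/7 = -⅐*(-116153) = 116153/7 ≈ 16593.)
210172/G(101, -350) + Q(485, -487)/b = 210172/(-703 - 350*101) - 1/(794*116153/7) = 210172/(-703 - 35350) - 1/794*7/116153 = 210172/(-36053) - 7/92225482 = 210172*(-1/36053) - 7/92225482 = -210172/36053 - 7/92225482 = -19383214255275/3325005302546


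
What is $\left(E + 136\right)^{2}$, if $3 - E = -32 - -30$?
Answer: $19881$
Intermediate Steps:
$E = 5$ ($E = 3 - \left(-32 - -30\right) = 3 - \left(-32 + 30\right) = 3 - -2 = 3 + 2 = 5$)
$\left(E + 136\right)^{2} = \left(5 + 136\right)^{2} = 141^{2} = 19881$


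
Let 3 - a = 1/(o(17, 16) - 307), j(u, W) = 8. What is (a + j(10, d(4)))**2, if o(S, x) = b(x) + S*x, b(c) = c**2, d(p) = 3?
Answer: 5904900/48841 ≈ 120.90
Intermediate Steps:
o(S, x) = x**2 + S*x
a = 662/221 (a = 3 - 1/(16*(17 + 16) - 307) = 3 - 1/(16*33 - 307) = 3 - 1/(528 - 307) = 3 - 1/221 = 662/221 ≈ 2.9955)
(a + j(10, d(4)))**2 = (662/221 + 8)**2 = (2430/221)**2 = 5904900/48841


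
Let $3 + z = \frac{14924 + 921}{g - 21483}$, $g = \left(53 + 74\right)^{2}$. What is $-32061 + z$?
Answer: $- \frac{171686501}{5354} \approx -32067.0$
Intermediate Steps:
$g = 16129$ ($g = 127^{2} = 16129$)
$z = - \frac{31907}{5354}$ ($z = -3 + \frac{14924 + 921}{16129 - 21483} = -3 + \frac{15845}{-5354} = -3 + 15845 \left(- \frac{1}{5354}\right) = -3 - \frac{15845}{5354} = - \frac{31907}{5354} \approx -5.9595$)
$-32061 + z = -32061 - \frac{31907}{5354} = - \frac{171686501}{5354}$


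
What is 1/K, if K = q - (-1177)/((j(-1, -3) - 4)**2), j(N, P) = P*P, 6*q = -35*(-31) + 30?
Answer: 150/34937 ≈ 0.0042934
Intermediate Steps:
q = 1115/6 (q = (-35*(-31) + 30)/6 = (1085 + 30)/6 = (1/6)*1115 = 1115/6 ≈ 185.83)
j(N, P) = P**2
K = 34937/150 (K = 1115/6 - (-1177)/(((-3)**2 - 4)**2) = 1115/6 - (-1177)/((9 - 4)**2) = 1115/6 - (-1177)/(5**2) = 1115/6 - (-1177)/25 = 1115/6 - 1*(-1177/25) = 1115/6 + 1177/25 = 34937/150 ≈ 232.91)
1/K = 1/(34937/150) = 150/34937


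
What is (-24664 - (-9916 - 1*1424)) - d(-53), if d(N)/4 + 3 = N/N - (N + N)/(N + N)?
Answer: -13312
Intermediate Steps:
d(N) = -12 (d(N) = -12 + 4*(N/N - (N + N)/(N + N)) = -12 + 4*(1 - 2*N/(2*N)) = -12 + 4*(1 - 2*N*1/(2*N)) = -12 + 4*(1 - 1*1) = -12 + 4*(1 - 1) = -12 + 4*0 = -12 + 0 = -12)
(-24664 - (-9916 - 1*1424)) - d(-53) = (-24664 - (-9916 - 1*1424)) - 1*(-12) = (-24664 - (-9916 - 1424)) + 12 = (-24664 - 1*(-11340)) + 12 = (-24664 + 11340) + 12 = -13324 + 12 = -13312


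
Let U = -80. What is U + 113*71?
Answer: 7943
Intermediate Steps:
U + 113*71 = -80 + 113*71 = -80 + 8023 = 7943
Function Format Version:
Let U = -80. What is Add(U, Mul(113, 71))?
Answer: 7943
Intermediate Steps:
Add(U, Mul(113, 71)) = Add(-80, Mul(113, 71)) = Add(-80, 8023) = 7943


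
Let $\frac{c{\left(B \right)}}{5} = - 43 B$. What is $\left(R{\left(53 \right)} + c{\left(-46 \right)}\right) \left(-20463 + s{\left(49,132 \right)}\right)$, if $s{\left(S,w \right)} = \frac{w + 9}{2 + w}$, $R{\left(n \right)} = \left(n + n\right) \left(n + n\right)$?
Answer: $- \frac{28962700263}{67} \approx -4.3228 \cdot 10^{8}$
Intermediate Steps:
$c{\left(B \right)} = - 215 B$ ($c{\left(B \right)} = 5 \left(- 43 B\right) = - 215 B$)
$R{\left(n \right)} = 4 n^{2}$ ($R{\left(n \right)} = 2 n 2 n = 4 n^{2}$)
$s{\left(S,w \right)} = \frac{9 + w}{2 + w}$
$\left(R{\left(53 \right)} + c{\left(-46 \right)}\right) \left(-20463 + s{\left(49,132 \right)}\right) = \left(4 \cdot 53^{2} - -9890\right) \left(-20463 + \frac{9 + 132}{2 + 132}\right) = \left(4 \cdot 2809 + 9890\right) \left(-20463 + \frac{1}{134} \cdot 141\right) = \left(11236 + 9890\right) \left(-20463 + \frac{1}{134} \cdot 141\right) = 21126 \left(-20463 + \frac{141}{134}\right) = 21126 \left(- \frac{2741901}{134}\right) = - \frac{28962700263}{67}$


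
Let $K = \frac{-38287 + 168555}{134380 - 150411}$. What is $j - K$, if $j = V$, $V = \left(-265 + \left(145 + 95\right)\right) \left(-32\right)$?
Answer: $\frac{12955068}{16031} \approx 808.13$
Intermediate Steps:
$V = 800$ ($V = \left(-265 + 240\right) \left(-32\right) = \left(-25\right) \left(-32\right) = 800$)
$j = 800$
$K = - \frac{130268}{16031}$ ($K = \frac{130268}{-16031} = 130268 \left(- \frac{1}{16031}\right) = - \frac{130268}{16031} \approx -8.126$)
$j - K = 800 - - \frac{130268}{16031} = 800 + \frac{130268}{16031} = \frac{12955068}{16031}$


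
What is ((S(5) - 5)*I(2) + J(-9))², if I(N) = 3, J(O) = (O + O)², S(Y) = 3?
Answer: 101124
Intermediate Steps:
J(O) = 4*O² (J(O) = (2*O)² = 4*O²)
((S(5) - 5)*I(2) + J(-9))² = ((3 - 5)*3 + 4*(-9)²)² = (-2*3 + 4*81)² = (-6 + 324)² = 318² = 101124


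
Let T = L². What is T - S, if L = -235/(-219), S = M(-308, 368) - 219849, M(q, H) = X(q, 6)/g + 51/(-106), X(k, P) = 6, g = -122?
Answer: 68179175773393/310115826 ≈ 2.1985e+5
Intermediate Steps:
M(q, H) = -3429/6466 (M(q, H) = 6/(-122) + 51/(-106) = 6*(-1/122) + 51*(-1/106) = -3/61 - 51/106 = -3429/6466)
S = -1421547063/6466 (S = -3429/6466 - 219849 = -1421547063/6466 ≈ -2.1985e+5)
L = 235/219 (L = -235*(-1/219) = 235/219 ≈ 1.0731)
T = 55225/47961 (T = (235/219)² = 55225/47961 ≈ 1.1515)
T - S = 55225/47961 - 1*(-1421547063/6466) = 55225/47961 + 1421547063/6466 = 68179175773393/310115826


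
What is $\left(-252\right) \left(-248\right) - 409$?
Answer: $62087$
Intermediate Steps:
$\left(-252\right) \left(-248\right) - 409 = 62496 - 409 = 62087$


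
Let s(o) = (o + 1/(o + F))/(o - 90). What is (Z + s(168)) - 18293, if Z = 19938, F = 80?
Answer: 2450965/1488 ≈ 1647.2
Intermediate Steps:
s(o) = (o + 1/(80 + o))/(-90 + o) (s(o) = (o + 1/(o + 80))/(o - 90) = (o + 1/(80 + o))/(-90 + o))
(Z + s(168)) - 18293 = (19938 + (1 + 168**2 + 80*168)/(-7200 + 168**2 - 10*168)) - 18293 = (19938 + (1 + 28224 + 13440)/(-7200 + 28224 - 1680)) - 18293 = (19938 + 41665/19344) - 18293 = (19938 + (1/19344)*41665) - 18293 = (19938 + 3205/1488) - 18293 = 29670949/1488 - 18293 = 2450965/1488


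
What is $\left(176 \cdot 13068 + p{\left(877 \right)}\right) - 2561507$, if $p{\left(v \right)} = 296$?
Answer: $-261243$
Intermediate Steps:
$\left(176 \cdot 13068 + p{\left(877 \right)}\right) - 2561507 = \left(176 \cdot 13068 + 296\right) - 2561507 = \left(2299968 + 296\right) - 2561507 = 2300264 - 2561507 = -261243$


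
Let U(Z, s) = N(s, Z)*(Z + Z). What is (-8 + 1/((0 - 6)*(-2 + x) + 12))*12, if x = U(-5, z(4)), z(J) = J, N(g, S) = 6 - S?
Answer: -5471/57 ≈ -95.982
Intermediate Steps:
U(Z, s) = 2*Z*(6 - Z) (U(Z, s) = (6 - Z)*(Z + Z) = (6 - Z)*(2*Z) = 2*Z*(6 - Z))
x = -110 (x = 2*(-5)*(6 - 1*(-5)) = 2*(-5)*(6 + 5) = 2*(-5)*11 = -110)
(-8 + 1/((0 - 6)*(-2 + x) + 12))*12 = (-8 + 1/((0 - 6)*(-2 - 110) + 12))*12 = (-8 + 1/(-6*(-112) + 12))*12 = (-8 + 1/(672 + 12))*12 = (-8 + 1/684)*12 = -5471/684*12 = -5471/57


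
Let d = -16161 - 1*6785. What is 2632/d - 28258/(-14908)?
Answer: 21756079/12217106 ≈ 1.7808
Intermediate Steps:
d = -22946 (d = -16161 - 6785 = -22946)
2632/d - 28258/(-14908) = 2632/(-22946) - 28258/(-14908) = 2632*(-1/22946) - 28258*(-1/14908) = -188/1639 + 14129/7454 = 21756079/12217106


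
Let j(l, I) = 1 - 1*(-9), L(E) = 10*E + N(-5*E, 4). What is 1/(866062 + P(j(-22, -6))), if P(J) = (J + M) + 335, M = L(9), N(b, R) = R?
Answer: 1/866501 ≈ 1.1541e-6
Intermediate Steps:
L(E) = 4 + 10*E (L(E) = 10*E + 4 = 4 + 10*E)
M = 94 (M = 4 + 10*9 = 4 + 90 = 94)
j(l, I) = 10 (j(l, I) = 1 + 9 = 10)
P(J) = 429 + J (P(J) = (J + 94) + 335 = (94 + J) + 335 = 429 + J)
1/(866062 + P(j(-22, -6))) = 1/(866062 + (429 + 10)) = 1/(866062 + 439) = 1/866501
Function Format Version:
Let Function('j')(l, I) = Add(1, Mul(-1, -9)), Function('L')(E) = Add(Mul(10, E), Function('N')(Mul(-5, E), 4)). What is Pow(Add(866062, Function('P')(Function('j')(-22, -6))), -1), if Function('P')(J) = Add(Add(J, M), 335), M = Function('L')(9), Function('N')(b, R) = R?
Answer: Rational(1, 866501) ≈ 1.1541e-6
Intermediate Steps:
Function('L')(E) = Add(4, Mul(10, E)) (Function('L')(E) = Add(Mul(10, E), 4) = Add(4, Mul(10, E)))
M = 94 (M = Add(4, Mul(10, 9)) = Add(4, 90) = 94)
Function('j')(l, I) = 10 (Function('j')(l, I) = Add(1, 9) = 10)
Function('P')(J) = Add(429, J) (Function('P')(J) = Add(Add(J, 94), 335) = Add(Add(94, J), 335) = Add(429, J))
Pow(Add(866062, Function('P')(Function('j')(-22, -6))), -1) = Pow(Add(866062, Add(429, 10)), -1) = Pow(Add(866062, 439), -1) = Pow(866501, -1) = Rational(1, 866501)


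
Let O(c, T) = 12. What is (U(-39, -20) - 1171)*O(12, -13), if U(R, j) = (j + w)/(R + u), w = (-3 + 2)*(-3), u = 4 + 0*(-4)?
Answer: -491616/35 ≈ -14046.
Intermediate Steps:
u = 4 (u = 4 + 0 = 4)
w = 3 (w = -1*(-3) = 3)
U(R, j) = (3 + j)/(4 + R) (U(R, j) = (j + 3)/(R + 4) = (3 + j)/(4 + R))
(U(-39, -20) - 1171)*O(12, -13) = ((3 - 20)/(4 - 39) - 1171)*12 = (-17/(-35) - 1171)*12 = (-1/35*(-17) - 1171)*12 = (17/35 - 1171)*12 = -40968/35*12 = -491616/35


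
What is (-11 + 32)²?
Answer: 441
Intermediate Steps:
(-11 + 32)² = 21² = 441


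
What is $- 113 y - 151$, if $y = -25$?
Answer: $2674$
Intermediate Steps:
$- 113 y - 151 = \left(-113\right) \left(-25\right) - 151 = 2825 - 151 = 2674$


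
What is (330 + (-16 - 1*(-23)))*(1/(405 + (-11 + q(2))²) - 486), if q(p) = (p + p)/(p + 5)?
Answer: -4123031555/25174 ≈ -1.6378e+5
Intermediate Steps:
q(p) = 2*p/(5 + p) (q(p) = (2*p)/(5 + p) = 2*p/(5 + p))
(330 + (-16 - 1*(-23)))*(1/(405 + (-11 + q(2))²) - 486) = (330 + (-16 - 1*(-23)))*(1/(405 + (-11 + 2*2/(5 + 2))²) - 486) = (330 + (-16 + 23))*(1/(405 + (-11 + 2*2/7)²) - 486) = (330 + 7)*(1/(405 + (-11 + 2*2*(⅐))²) - 486) = 337*(1/(405 + (-11 + 4/7)²) - 486) = 337*(1/(405 + (-73/7)²) - 486) = 337*(1/(405 + 5329/49) - 486) = 337*(1/(25174/49) - 486) = 337*(49/25174 - 486) = 337*(-12234515/25174) = -4123031555/25174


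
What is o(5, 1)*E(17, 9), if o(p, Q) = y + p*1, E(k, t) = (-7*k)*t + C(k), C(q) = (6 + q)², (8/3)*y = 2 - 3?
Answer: -10027/4 ≈ -2506.8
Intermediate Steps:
y = -3/8 (y = 3*(2 - 3)/8 = (3/8)*(-1) = -3/8 ≈ -0.37500)
E(k, t) = (6 + k)² - 7*k*t (E(k, t) = (-7*k)*t + (6 + k)² = -7*k*t + (6 + k)² = (6 + k)² - 7*k*t)
o(p, Q) = -3/8 + p (o(p, Q) = -3/8 + p*1 = -3/8 + p)
o(5, 1)*E(17, 9) = (-3/8 + 5)*((6 + 17)² - 7*17*9) = 37*(23² - 1071)/8 = 37*(529 - 1071)/8 = (37/8)*(-542) = -10027/4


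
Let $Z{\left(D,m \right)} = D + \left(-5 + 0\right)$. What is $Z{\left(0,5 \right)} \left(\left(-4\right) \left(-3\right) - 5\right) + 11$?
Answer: $-24$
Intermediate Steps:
$Z{\left(D,m \right)} = -5 + D$ ($Z{\left(D,m \right)} = D - 5 = -5 + D$)
$Z{\left(0,5 \right)} \left(\left(-4\right) \left(-3\right) - 5\right) + 11 = \left(-5 + 0\right) \left(\left(-4\right) \left(-3\right) - 5\right) + 11 = - 5 \left(12 - 5\right) + 11 = \left(-5\right) 7 + 11 = -35 + 11 = -24$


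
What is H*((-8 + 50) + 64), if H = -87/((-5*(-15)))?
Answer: -3074/25 ≈ -122.96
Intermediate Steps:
H = -29/25 (H = -87/75 = -87*1/75 = -29/25 ≈ -1.1600)
H*((-8 + 50) + 64) = -29*((-8 + 50) + 64)/25 = -29*(42 + 64)/25 = -29/25*106 = -3074/25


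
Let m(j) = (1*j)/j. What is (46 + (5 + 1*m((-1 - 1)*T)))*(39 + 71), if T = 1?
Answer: 5720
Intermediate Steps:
m(j) = 1 (m(j) = j/j = 1)
(46 + (5 + 1*m((-1 - 1)*T)))*(39 + 71) = (46 + (5 + 1*1))*(39 + 71) = (46 + (5 + 1))*110 = (46 + 6)*110 = 52*110 = 5720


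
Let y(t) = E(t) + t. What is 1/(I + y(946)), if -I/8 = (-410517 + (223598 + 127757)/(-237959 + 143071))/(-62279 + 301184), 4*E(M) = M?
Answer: 5667304410/6779494441727 ≈ 0.00083595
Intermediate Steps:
E(M) = M/4
I = 38953488451/2833652205 (I = -8*(-410517 + (223598 + 127757)/(-237959 + 143071))/(-62279 + 301184) = -8*(-410517 + 351355/(-94888))/238905 = -8*(-410517 + 351355*(-1/94888))/238905 = -8*(-410517 - 351355/94888)/238905 = -(-38953488451)/(11861*238905) = -8*(-38953488451/22669217640) = 38953488451/2833652205 ≈ 13.747)
y(t) = 5*t/4 (y(t) = t/4 + t = 5*t/4)
1/(I + y(946)) = 1/(38953488451/2833652205 + (5/4)*946) = 1/(38953488451/2833652205 + 2365/2) = 1/(6779494441727/5667304410) = 5667304410/6779494441727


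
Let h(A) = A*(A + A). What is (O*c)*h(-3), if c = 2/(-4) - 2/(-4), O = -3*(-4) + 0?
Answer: 0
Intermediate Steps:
h(A) = 2*A² (h(A) = A*(2*A) = 2*A²)
O = 12 (O = 12 + 0 = 12)
c = 0 (c = 2*(-¼) - 2*(-¼) = -½ + ½ = 0)
(O*c)*h(-3) = (12*0)*(2*(-3)²) = 0*(2*9) = 0*18 = 0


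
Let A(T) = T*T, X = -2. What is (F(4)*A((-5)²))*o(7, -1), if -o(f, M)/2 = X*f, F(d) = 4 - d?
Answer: 0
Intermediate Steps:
A(T) = T²
o(f, M) = 4*f (o(f, M) = -(-4)*f = 4*f)
(F(4)*A((-5)²))*o(7, -1) = ((4 - 1*4)*((-5)²)²)*(4*7) = ((4 - 4)*25²)*28 = (0*625)*28 = 0*28 = 0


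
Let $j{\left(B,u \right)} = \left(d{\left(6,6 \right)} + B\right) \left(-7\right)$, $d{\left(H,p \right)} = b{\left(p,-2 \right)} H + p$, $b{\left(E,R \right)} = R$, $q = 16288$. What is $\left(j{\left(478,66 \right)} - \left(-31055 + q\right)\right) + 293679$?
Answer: $305142$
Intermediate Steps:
$d{\left(H,p \right)} = p - 2 H$ ($d{\left(H,p \right)} = - 2 H + p = p - 2 H$)
$j{\left(B,u \right)} = 42 - 7 B$ ($j{\left(B,u \right)} = \left(\left(6 - 12\right) + B\right) \left(-7\right) = \left(-6 + B\right) \left(-7\right) = 42 - 7 B$)
$\left(j{\left(478,66 \right)} - \left(-31055 + q\right)\right) + 293679 = \left(\left(42 - 3346\right) + \left(31055 - 16288\right)\right) + 293679 = \left(-3304 + 14767\right) + 293679 = 11463 + 293679 = 305142$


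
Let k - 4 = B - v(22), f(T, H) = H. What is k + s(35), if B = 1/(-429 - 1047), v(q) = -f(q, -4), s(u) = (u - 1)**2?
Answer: 1706255/1476 ≈ 1156.0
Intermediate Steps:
s(u) = (-1 + u)**2
v(q) = 4 (v(q) = -1*(-4) = 4)
B = -1/1476 (B = 1/(-1476) = -1/1476 ≈ -0.00067751)
k = -1/1476 (k = 4 + (-1/1476 - 1*4) = 4 + (-1/1476 - 4) = 4 - 5905/1476 = -1/1476 ≈ -0.00067751)
k + s(35) = -1/1476 + (-1 + 35)**2 = -1/1476 + 34**2 = -1/1476 + 1156 = 1706255/1476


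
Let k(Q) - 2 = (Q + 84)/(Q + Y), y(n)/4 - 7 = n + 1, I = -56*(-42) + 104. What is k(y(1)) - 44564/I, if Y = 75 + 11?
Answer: -567853/37454 ≈ -15.161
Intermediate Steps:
I = 2456 (I = 2352 + 104 = 2456)
Y = 86
y(n) = 32 + 4*n (y(n) = 28 + 4*(n + 1) = 28 + 4*(1 + n) = 28 + (4 + 4*n) = 32 + 4*n)
k(Q) = 2 + (84 + Q)/(86 + Q) (k(Q) = 2 + (Q + 84)/(Q + 86) = 2 + (84 + Q)/(86 + Q))
k(y(1)) - 44564/I = (256 + 3*(32 + 4*1))/(86 + (32 + 4*1)) - 44564/2456 = (256 + 3*(32 + 4))/(86 + (32 + 4)) - 44564*1/2456 = (256 + 3*36)/(86 + 36) - 11141/614 = (256 + 108)/122 - 11141/614 = (1/122)*364 - 11141/614 = 182/61 - 11141/614 = -567853/37454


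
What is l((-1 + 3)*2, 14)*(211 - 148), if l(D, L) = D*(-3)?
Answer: -756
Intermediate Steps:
l(D, L) = -3*D
l((-1 + 3)*2, 14)*(211 - 148) = (-3*(-1 + 3)*2)*(211 - 148) = -6*2*63 = -3*4*63 = -12*63 = -756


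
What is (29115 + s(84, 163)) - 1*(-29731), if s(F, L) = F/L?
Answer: 9591982/163 ≈ 58847.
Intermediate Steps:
(29115 + s(84, 163)) - 1*(-29731) = (29115 + 84/163) - 1*(-29731) = (29115 + 84*(1/163)) + 29731 = (29115 + 84/163) + 29731 = 4745829/163 + 29731 = 9591982/163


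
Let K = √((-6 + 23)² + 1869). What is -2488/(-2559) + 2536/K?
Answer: 2488/2559 + 1268*√2158/1079 ≈ 55.564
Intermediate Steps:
K = √2158 (K = √(17² + 1869) = √(289 + 1869) = √2158 ≈ 46.454)
-2488/(-2559) + 2536/K = -2488/(-2559) + 2536/(√2158) = -2488*(-1/2559) + 2536*(√2158/2158) = 2488/2559 + 1268*√2158/1079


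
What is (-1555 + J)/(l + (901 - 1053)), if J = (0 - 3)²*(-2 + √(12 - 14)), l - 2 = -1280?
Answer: 11/10 - 9*I*√2/1430 ≈ 1.1 - 0.0089006*I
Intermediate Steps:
l = -1278 (l = 2 - 1280 = -1278)
J = -18 + 9*I*√2 (J = (-3)²*(-2 + √(-2)) = 9*(-2 + I*√2) = -18 + 9*I*√2 ≈ -18.0 + 12.728*I)
(-1555 + J)/(l + (901 - 1053)) = (-1555 + (-18 + 9*I*√2))/(-1278 + (901 - 1053)) = (-1573 + 9*I*√2)/(-1278 - 152) = (-1573 + 9*I*√2)/(-1430) = (-1573 + 9*I*√2)*(-1/1430) = 11/10 - 9*I*√2/1430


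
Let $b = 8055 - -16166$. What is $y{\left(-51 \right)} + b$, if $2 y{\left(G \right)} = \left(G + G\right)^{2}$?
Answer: $29423$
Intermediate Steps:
$y{\left(G \right)} = 2 G^{2}$ ($y{\left(G \right)} = \frac{\left(G + G\right)^{2}}{2} = \frac{\left(2 G\right)^{2}}{2} = \frac{4 G^{2}}{2} = 2 G^{2}$)
$b = 24221$ ($b = 8055 + 16166 = 24221$)
$y{\left(-51 \right)} + b = 2 \left(-51\right)^{2} + 24221 = 2 \cdot 2601 + 24221 = 5202 + 24221 = 29423$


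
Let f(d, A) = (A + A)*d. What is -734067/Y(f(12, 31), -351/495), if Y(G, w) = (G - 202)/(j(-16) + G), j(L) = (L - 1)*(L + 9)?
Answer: -633499821/542 ≈ -1.1688e+6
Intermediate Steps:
j(L) = (-1 + L)*(9 + L)
f(d, A) = 2*A*d (f(d, A) = (2*A)*d = 2*A*d)
Y(G, w) = (-202 + G)/(119 + G) (Y(G, w) = (G - 202)/((-9 + (-16)² + 8*(-16)) + G) = (-202 + G)/((-9 + 256 - 128) + G) = (-202 + G)/(119 + G))
-734067/Y(f(12, 31), -351/495) = -734067*(119 + 2*31*12)/(-202 + 2*31*12) = -734067*(119 + 744)/(-202 + 744) = -734067/(542/863) = -734067/((1/863)*542) = -734067/542/863 = -734067*863/542 = -633499821/542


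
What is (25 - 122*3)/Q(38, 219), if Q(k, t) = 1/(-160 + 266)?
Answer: -36146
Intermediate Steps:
Q(k, t) = 1/106
(25 - 122*3)/Q(38, 219) = (25 - 122*3)/(1/106) = (25 - 366)*106 = -341*106 = -36146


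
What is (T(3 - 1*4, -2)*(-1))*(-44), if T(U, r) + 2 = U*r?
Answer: 0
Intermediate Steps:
T(U, r) = -2 + U*r
(T(3 - 1*4, -2)*(-1))*(-44) = ((-2 + (3 - 1*4)*(-2))*(-1))*(-44) = ((-2 + (3 - 4)*(-2))*(-1))*(-44) = ((-2 - 1*(-2))*(-1))*(-44) = ((-2 + 2)*(-1))*(-44) = (0*(-1))*(-44) = 0*(-44) = 0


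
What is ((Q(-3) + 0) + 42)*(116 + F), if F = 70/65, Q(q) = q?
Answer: 4566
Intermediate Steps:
F = 14/13 (F = 70*(1/65) = 14/13 ≈ 1.0769)
((Q(-3) + 0) + 42)*(116 + F) = ((-3 + 0) + 42)*(116 + 14/13) = (-3 + 42)*(1522/13) = 39*(1522/13) = 4566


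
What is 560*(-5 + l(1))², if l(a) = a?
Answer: 8960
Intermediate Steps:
560*(-5 + l(1))² = 560*(-5 + 1)² = 560*(-4)² = 560*16 = 8960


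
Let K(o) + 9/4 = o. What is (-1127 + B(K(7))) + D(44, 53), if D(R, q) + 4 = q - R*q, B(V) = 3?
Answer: -3407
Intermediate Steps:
K(o) = -9/4 + o
D(R, q) = -4 + q - R*q (D(R, q) = -4 + (q - R*q) = -4 + q - R*q)
(-1127 + B(K(7))) + D(44, 53) = (-1127 + 3) + (-4 + 53 - 1*44*53) = -1124 + (-4 + 53 - 2332) = -1124 - 2283 = -3407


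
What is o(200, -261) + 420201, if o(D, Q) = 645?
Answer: 420846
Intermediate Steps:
o(200, -261) + 420201 = 645 + 420201 = 420846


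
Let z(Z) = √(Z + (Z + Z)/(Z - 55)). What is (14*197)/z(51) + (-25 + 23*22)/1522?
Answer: 481/1522 + 2758*√102/51 ≈ 546.48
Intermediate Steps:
z(Z) = √(Z + 2*Z/(-55 + Z)) (z(Z) = √(Z + (2*Z)/(-55 + Z)) = √(Z + 2*Z/(-55 + Z)))
(14*197)/z(51) + (-25 + 23*22)/1522 = (14*197)/(√(51*(-53 + 51)/(-55 + 51))) + (-25 + 23*22)/1522 = 2758/(√(51*(-2)/(-4))) + (-25 + 506)*(1/1522) = 2758/(√(51*(-¼)*(-2))) + 481*(1/1522) = 2758/(√(51/2)) + 481/1522 = 2758/((√102/2)) + 481/1522 = 2758*(√102/51) + 481/1522 = 2758*√102/51 + 481/1522 = 481/1522 + 2758*√102/51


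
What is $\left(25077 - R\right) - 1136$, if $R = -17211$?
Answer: $41152$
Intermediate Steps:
$\left(25077 - R\right) - 1136 = \left(25077 - -17211\right) - 1136 = \left(25077 + 17211\right) - 1136 = 42288 - 1136 = 41152$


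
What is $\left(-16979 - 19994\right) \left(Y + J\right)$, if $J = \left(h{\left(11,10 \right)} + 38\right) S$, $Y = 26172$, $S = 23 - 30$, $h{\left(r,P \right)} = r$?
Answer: $-954975617$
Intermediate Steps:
$S = -7$
$J = -343$ ($J = \left(11 + 38\right) \left(-7\right) = 49 \left(-7\right) = -343$)
$\left(-16979 - 19994\right) \left(Y + J\right) = \left(-16979 - 19994\right) \left(26172 - 343\right) = \left(-36973\right) 25829 = -954975617$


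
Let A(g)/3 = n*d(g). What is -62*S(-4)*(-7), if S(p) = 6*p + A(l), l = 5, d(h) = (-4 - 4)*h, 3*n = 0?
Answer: -10416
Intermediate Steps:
n = 0 (n = (⅓)*0 = 0)
d(h) = -8*h
A(g) = 0 (A(g) = 3*(0*(-8*g)) = 3*0 = 0)
S(p) = 6*p (S(p) = 6*p + 0 = 6*p)
-62*S(-4)*(-7) = -372*(-4)*(-7) = -62*(-24)*(-7) = 1488*(-7) = -10416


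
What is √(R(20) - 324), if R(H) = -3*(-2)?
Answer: I*√318 ≈ 17.833*I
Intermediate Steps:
R(H) = 6
√(R(20) - 324) = √(6 - 324) = √(-318) = I*√318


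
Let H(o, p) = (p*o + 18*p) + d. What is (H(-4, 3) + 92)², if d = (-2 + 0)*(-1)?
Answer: 18496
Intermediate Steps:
d = 2 (d = -2*(-1) = 2)
H(o, p) = 2 + 18*p + o*p (H(o, p) = (p*o + 18*p) + 2 = (o*p + 18*p) + 2 = (18*p + o*p) + 2 = 2 + 18*p + o*p)
(H(-4, 3) + 92)² = ((2 + 18*3 - 4*3) + 92)² = ((2 + 54 - 12) + 92)² = (44 + 92)² = 136² = 18496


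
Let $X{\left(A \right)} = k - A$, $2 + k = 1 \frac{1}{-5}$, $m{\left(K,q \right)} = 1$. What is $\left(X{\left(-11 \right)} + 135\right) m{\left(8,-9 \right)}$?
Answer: $\frac{719}{5} \approx 143.8$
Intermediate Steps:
$k = - \frac{11}{5}$ ($k = -2 + 1 \frac{1}{-5} = -2 + 1 \left(- \frac{1}{5}\right) = -2 - \frac{1}{5} = - \frac{11}{5} \approx -2.2$)
$X{\left(A \right)} = - \frac{11}{5} - A$
$\left(X{\left(-11 \right)} + 135\right) m{\left(8,-9 \right)} = \left(\left(- \frac{11}{5} - -11\right) + 135\right) 1 = \left(\left(- \frac{11}{5} + 11\right) + 135\right) 1 = \left(\frac{44}{5} + 135\right) 1 = \frac{719}{5} \cdot 1 = \frac{719}{5}$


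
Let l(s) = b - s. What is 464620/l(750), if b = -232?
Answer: -232310/491 ≈ -473.14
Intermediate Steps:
l(s) = -232 - s
464620/l(750) = 464620/(-232 - 1*750) = 464620/(-232 - 750) = 464620/(-982) = 464620*(-1/982) = -232310/491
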